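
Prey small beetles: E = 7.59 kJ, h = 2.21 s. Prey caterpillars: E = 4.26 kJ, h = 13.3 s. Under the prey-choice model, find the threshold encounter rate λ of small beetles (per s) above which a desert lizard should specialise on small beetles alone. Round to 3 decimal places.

0.047 per s

The zero-one rule: include caterpillars iff E₂/h₂ > λE₁/(1+λh₁). Equality gives the switch point.
λE₁h₂ = E₂ + λE₂h₁ ⇒ λ = E₂/(E₁h₂ − E₂h₁) = 4.26/(100.9 − 9.415) = 0.04654 per s.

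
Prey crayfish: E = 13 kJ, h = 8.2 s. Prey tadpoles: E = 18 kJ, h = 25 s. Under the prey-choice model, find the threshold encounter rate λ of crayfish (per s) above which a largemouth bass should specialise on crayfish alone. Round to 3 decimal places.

Drop tadpoles once their profitability E₂/h₂ falls below the rate achievable on crayfish alone: E₂/h₂ = λE₁/(1 + λh₁).
Solve for λ: λE₁h₂ = E₂(1 + λh₁) → λ(E₁h₂ − E₂h₁) = E₂ → λ = E₂/(E₁h₂ − E₂h₁).
λ = 18/(13×25 − 18×8.2) = 18/177.4 = 0.1015 per s.

0.101 per s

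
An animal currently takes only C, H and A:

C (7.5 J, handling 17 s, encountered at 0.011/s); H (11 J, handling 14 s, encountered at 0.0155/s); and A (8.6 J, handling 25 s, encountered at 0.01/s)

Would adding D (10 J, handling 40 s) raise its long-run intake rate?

On C, H and A alone, R = ΣλE/(1+Σλh) = 0.339/1.654 = 0.205 J/s.
Profitability of D: 10/40 = 0.25 J/s.
Since 0.25 > R, including D increases the long-run rate.

Yes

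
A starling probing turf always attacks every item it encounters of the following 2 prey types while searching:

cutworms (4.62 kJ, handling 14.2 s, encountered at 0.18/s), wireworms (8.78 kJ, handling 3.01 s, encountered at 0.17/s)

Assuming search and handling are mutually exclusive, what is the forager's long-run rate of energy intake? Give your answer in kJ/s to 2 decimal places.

R = (0.18×4.62 + 0.17×8.78) / (1 + 0.18×14.2 + 0.17×3.01) = 2.324/4.068 = 0.5714 kJ/s.

0.57 kJ/s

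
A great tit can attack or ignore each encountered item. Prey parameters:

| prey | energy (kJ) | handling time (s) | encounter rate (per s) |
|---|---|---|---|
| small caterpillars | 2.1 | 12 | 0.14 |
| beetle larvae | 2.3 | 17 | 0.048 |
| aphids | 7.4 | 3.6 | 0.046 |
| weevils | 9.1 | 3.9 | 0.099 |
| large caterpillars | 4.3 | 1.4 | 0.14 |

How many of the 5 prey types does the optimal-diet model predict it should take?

Profitabilities (E/h, kJ/s): large caterpillars 3.07, weevils 2.33, aphids 2.06, small caterpillars 0.175, beetle larvae 0.135. Add prey in this order while the next type's profitability exceeds the intake rate on those already taken.
Rate on top 1: 0.5033. weevils: 2.33 > 0.5033 → include.
Rate on top 2: 0.9499. aphids: 2.06 > 0.9499 → include.
Rate on top 3: 1.055. small caterpillars: 0.175 < 1.055 → exclude; stop.
Optimal diet: large caterpillars, weevils, aphids — 3 of 5 types.

3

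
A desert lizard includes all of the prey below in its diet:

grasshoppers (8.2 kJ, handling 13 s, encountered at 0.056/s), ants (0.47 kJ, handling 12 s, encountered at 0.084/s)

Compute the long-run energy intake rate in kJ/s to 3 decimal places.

0.182 kJ/s

R = (0.056×8.2 + 0.084×0.47) / (1 + 0.056×13 + 0.084×12) = 0.4987/2.736 = 0.1823 kJ/s.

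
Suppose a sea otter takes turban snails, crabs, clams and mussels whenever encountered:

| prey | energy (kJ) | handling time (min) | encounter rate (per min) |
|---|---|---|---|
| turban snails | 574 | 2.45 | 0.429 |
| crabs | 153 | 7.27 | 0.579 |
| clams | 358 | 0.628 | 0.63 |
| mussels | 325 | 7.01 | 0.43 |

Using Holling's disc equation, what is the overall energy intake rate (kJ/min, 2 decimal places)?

72.40 kJ/min

R = (0.429×574 + 0.579×153 + 0.63×358 + 0.43×325) / (1 + 0.429×2.45 + 0.579×7.27 + 0.63×0.628 + 0.43×7.01) = 700.1/9.67 = 72.4 kJ/min.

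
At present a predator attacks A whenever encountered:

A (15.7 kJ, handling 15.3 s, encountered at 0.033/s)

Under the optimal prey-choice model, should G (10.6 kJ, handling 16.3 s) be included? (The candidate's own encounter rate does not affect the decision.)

On A alone, R = ΣλE/(1+Σλh) = 0.5181/1.505 = 0.3443 kJ/s.
G: E/h = 10.6/16.3 = 0.6503 kJ/s.
Since 0.6503 > R, including G increases the long-run rate.

Yes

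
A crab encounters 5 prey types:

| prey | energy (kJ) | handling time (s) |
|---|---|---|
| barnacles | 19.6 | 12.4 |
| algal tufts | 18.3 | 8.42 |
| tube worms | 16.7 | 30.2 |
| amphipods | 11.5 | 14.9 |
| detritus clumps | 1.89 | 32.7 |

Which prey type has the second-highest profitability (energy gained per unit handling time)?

In descending order of E/h:
algal tufts: 18.3/8.42 = 2.17 kJ/s
barnacles: 19.6/12.4 = 1.58 kJ/s
amphipods: 11.5/14.9 = 0.772 kJ/s
tube worms: 16.7/30.2 = 0.553 kJ/s
detritus clumps: 1.89/32.7 = 0.0578 kJ/s

barnacles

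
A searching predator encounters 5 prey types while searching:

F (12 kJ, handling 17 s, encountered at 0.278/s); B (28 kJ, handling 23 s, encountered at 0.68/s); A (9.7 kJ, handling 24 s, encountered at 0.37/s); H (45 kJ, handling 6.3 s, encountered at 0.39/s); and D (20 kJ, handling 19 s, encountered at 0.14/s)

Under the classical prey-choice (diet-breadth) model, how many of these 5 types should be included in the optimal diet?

1

E/h in descending order: H 7.14, B 1.22, D 1.05, F 0.706, A 0.404 kJ/s. The optimal diet is the largest prefix of this list for which every included type satisfies E_i/h_i > R on the types above it.
Rate on top 1: 5.077. B: 1.22 < 5.077 → exclude; stop.
Optimal diet: H — 1 of 5 types.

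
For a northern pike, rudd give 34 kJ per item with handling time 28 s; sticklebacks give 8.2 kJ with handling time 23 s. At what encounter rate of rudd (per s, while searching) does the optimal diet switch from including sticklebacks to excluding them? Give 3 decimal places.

0.015 per s

The zero-one rule: include sticklebacks iff E₂/h₂ > λE₁/(1+λh₁). Equality gives the switch point.
λE₁h₂ = E₂ + λE₂h₁ ⇒ λ = E₂/(E₁h₂ − E₂h₁) = 8.2/(782 − 229.6) = 0.01484 per s.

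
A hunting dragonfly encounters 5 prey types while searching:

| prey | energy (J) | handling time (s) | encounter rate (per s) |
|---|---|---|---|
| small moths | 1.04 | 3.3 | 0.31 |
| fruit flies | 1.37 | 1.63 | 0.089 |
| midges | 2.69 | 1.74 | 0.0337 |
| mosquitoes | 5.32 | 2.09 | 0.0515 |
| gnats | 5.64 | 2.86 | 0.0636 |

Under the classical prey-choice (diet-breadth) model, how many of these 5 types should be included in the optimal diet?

4

E/h in descending order: mosquitoes 2.55, gnats 1.97, midges 1.55, fruit flies 0.84, small moths 0.315 J/s. The optimal diet is the largest prefix of this list for which every included type satisfies E_i/h_i > R on the types above it.
Rate on top 1: 0.2474. gnats: 1.97 > 0.2474 → include.
Rate on top 2: 0.4906. midges: 1.55 > 0.4906 → include.
Rate on top 3: 0.5365. fruit flies: 0.84 > 0.5365 → include.
Rate on top 4: 0.5661. small moths: 0.315 < 0.5661 → exclude; stop.
Optimal diet: mosquitoes, gnats, midges, fruit flies — 4 of 5 types.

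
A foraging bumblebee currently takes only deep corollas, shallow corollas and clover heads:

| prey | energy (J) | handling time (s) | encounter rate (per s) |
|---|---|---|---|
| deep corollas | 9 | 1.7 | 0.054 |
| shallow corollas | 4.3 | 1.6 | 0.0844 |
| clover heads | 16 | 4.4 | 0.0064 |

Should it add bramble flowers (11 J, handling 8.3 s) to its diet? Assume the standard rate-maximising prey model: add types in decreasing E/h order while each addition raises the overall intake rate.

Yes

Intake rate on the current diet: R = (0.054×9 + 0.0844×4.3 + 0.0064×16) / (1 + 0.054×1.7 + 0.0844×1.6 + 0.0064×4.4) = 0.9513/1.255 = 0.758 J/s.
Profitability of bramble flowers: 11/8.3 = 1.325 J/s.
Since 1.325 > R, including bramble flowers increases the long-run rate.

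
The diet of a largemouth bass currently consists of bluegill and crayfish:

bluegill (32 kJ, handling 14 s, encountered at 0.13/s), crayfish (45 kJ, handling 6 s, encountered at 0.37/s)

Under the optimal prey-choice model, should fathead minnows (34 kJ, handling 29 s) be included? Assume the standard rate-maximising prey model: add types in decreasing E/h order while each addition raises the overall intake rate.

On bluegill and crayfish alone, R = ΣλE/(1+Σλh) = 20.81/5.04 = 4.129 kJ/s.
Profitability of fathead minnows: 34/29 = 1.172 kJ/s.
1.172 < 4.129, so adding fathead minnows would lower the average — exclude it.

No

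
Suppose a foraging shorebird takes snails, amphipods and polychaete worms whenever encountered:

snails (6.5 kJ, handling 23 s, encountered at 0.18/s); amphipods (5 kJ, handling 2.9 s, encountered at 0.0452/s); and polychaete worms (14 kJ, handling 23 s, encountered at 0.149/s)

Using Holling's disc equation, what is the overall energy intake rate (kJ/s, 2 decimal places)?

R = Σλ_iE_i / (1 + Σλ_ih_i)
Numerator: 0.18×6.5 + 0.0452×5 + 0.149×14 = 3.482
Denominator: 1 + 0.18×23 + 0.0452×2.9 + 0.149×23 = 8.698
R = 3.482/8.698 = 0.4003 kJ/s

0.40 kJ/s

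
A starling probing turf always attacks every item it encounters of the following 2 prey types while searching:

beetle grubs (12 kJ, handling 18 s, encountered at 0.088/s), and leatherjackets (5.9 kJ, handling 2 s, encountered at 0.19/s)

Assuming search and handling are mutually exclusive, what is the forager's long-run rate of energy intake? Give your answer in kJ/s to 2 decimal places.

R = Σλ_iE_i / (1 + Σλ_ih_i)
Numerator: 0.088×12 + 0.19×5.9 = 2.177
Denominator: 1 + 0.088×18 + 0.19×2 = 2.964
R = 2.177/2.964 = 0.7345 kJ/s

0.73 kJ/s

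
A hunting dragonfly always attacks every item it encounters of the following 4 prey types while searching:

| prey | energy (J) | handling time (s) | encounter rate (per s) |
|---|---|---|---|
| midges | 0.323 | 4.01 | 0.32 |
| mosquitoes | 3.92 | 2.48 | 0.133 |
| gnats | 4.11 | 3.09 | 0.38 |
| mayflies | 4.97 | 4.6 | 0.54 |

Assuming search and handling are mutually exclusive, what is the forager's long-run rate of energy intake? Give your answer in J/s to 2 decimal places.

0.78 J/s

Energy encountered per unit search time: 0.32×0.323 + 0.133×3.92 + 0.38×4.11 + 0.54×4.97 = 4.87 J/s.
Handling time per unit search time: 0.32×4.01 + 0.133×2.48 + 0.38×3.09 + 0.54×4.6 = 5.271.
Rate = 4.87/(1 + 5.271) = 0.7766 J/s.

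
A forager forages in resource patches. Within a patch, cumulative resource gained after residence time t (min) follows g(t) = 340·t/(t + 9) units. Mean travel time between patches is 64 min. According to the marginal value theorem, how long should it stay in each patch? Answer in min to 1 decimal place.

Optimal t* satisfies g'(t*) = g(t*)/(T + t*).
g'(t) = 340·9/(t + 9)². Setting 340·9/(t+9)² = 340t/[(t+9)(64+t)] gives 9(64+t) = t(t+9), so t² = 9×64 = 576.
t* = √576 = 24 min.

24.0 min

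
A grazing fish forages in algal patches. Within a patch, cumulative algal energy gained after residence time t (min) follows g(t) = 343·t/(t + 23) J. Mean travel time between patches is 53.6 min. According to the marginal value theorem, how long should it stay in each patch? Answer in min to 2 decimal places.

35.11 min

Maximise g(t)/(T+t): set derivative to zero → g'(t)(T+t) = g(t).
g'(t) = 343·23/(t + 23)². Setting 343·23/(t+23)² = 343t/[(t+23)(53.6+t)] gives 23(53.6+t) = t(t+23), so t² = 23×53.6 = 1233.
t* = √1233 = 35.11 min.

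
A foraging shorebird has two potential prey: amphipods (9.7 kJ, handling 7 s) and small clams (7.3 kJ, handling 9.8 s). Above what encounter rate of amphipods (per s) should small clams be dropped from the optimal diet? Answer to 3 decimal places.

The zero-one rule: include small clams iff E₂/h₂ > λE₁/(1+λh₁). Equality gives the switch point.
λE₁h₂ = E₂ + λE₂h₁ ⇒ λ = E₂/(E₁h₂ − E₂h₁) = 7.3/(95.06 − 51.1) = 0.1661 per s.

0.166 per s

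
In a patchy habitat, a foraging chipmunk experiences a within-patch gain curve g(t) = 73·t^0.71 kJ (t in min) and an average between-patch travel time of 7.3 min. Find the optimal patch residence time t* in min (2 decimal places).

17.87 min

Maximise g(t)/(T+t): set derivative to zero → g'(t)(T+t) = g(t).
g'(t) = 0.71·73·t^-0.29. Setting 0.71·73·t^-0.29 = 73·t^0.71/(7.3+t) gives 0.71(7.3+t) = t, so 0.29·t = 0.71×7.3.
t* = 0.71×7.3/0.29 = 17.87 min.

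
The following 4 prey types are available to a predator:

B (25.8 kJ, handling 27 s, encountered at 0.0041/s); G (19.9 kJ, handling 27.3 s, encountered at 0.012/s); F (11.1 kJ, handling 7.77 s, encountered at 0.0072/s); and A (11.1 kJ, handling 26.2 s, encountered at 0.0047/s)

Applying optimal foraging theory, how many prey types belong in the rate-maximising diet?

E/h in descending order: F 1.43, B 0.956, G 0.729, A 0.424 kJ/s. The optimal diet is the largest prefix of this list for which every included type satisfies E_i/h_i > R on the types above it.
Rate on top 1: 0.07569. B: 0.956 > 0.07569 → include.
Rate on top 2: 0.1592. G: 0.729 > 0.1592 → include.
Rate on top 3: 0.2841. A: 0.424 > 0.2841 → include.
Optimal diet: F, B, G, A — 4 of 4 types.

4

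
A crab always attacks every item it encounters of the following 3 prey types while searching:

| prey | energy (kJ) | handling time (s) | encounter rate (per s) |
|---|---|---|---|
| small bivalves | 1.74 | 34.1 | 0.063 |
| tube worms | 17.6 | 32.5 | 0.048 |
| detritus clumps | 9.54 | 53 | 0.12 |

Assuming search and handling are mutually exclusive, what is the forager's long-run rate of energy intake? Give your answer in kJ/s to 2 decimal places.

0.19 kJ/s

R = Σλ_iE_i / (1 + Σλ_ih_i)
Numerator: 0.063×1.74 + 0.048×17.6 + 0.12×9.54 = 2.099
Denominator: 1 + 0.063×34.1 + 0.048×32.5 + 0.12×53 = 11.07
R = 2.099/11.07 = 0.1897 kJ/s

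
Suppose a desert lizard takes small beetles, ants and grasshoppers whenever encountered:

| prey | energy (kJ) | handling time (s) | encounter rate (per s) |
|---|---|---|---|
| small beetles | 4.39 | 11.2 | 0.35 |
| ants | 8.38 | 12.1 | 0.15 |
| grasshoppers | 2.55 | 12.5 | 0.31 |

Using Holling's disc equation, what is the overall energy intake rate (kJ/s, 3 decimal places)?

R = (0.35×4.39 + 0.15×8.38 + 0.31×2.55) / (1 + 0.35×11.2 + 0.15×12.1 + 0.31×12.5) = 3.584/10.61 = 0.3378 kJ/s.

0.338 kJ/s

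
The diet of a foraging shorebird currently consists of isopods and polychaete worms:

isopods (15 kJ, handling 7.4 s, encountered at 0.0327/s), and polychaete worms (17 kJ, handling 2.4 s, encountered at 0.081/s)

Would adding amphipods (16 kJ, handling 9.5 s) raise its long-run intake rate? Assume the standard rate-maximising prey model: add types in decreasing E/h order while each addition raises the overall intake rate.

Intake rate on the current diet: R = (0.0327×15 + 0.081×17) / (1 + 0.0327×7.4 + 0.081×2.4) = 1.867/1.436 = 1.3 kJ/s.
amphipods: E/h = 16/9.5 = 1.684 kJ/s.
Since 1.684 > R, including amphipods increases the long-run rate.

Yes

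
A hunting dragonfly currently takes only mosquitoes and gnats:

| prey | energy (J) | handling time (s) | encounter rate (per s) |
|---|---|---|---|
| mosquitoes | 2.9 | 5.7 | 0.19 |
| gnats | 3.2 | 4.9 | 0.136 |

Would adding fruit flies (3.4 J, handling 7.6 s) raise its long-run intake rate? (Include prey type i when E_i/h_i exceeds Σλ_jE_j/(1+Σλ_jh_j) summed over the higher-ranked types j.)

Yes

Intake rate on the current diet: R = (0.19×2.9 + 0.136×3.2) / (1 + 0.19×5.7 + 0.136×4.9) = 0.9862/2.749 = 0.3587 J/s.
fruit flies: E/h = 3.4/7.6 = 0.4474 J/s.
0.4474 > 0.3587, so adding fruit flies raises the average — include it.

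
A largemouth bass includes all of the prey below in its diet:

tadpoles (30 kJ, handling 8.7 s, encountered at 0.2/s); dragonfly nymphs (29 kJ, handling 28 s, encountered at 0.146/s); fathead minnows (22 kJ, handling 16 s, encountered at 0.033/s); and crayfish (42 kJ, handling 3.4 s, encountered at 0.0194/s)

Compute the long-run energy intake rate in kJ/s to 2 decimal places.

1.59 kJ/s

R = Σλ_iE_i / (1 + Σλ_ih_i)
Numerator: 0.2×30 + 0.146×29 + 0.033×22 + 0.0194×42 = 11.77
Denominator: 1 + 0.2×8.7 + 0.146×28 + 0.033×16 + 0.0194×3.4 = 7.422
R = 11.77/7.422 = 1.586 kJ/s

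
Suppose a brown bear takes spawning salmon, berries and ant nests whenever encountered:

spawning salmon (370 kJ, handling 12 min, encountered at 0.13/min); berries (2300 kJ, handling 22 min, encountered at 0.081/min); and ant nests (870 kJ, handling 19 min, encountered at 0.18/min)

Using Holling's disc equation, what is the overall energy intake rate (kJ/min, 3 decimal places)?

R = (0.13×370 + 0.081×2300 + 0.18×870) / (1 + 0.13×12 + 0.081×22 + 0.18×19) = 391/7.762 = 50.37 kJ/min.

50.374 kJ/min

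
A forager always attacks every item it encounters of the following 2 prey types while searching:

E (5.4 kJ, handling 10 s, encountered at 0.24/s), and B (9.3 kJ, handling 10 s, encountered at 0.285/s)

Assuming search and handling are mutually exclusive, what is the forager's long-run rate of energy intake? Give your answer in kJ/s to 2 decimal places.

0.63 kJ/s

Energy encountered per unit search time: 0.24×5.4 + 0.285×9.3 = 3.947 kJ/s.
Handling time per unit search time: 0.24×10 + 0.285×10 = 5.25.
Rate = 3.947/(1 + 5.25) = 0.6314 kJ/s.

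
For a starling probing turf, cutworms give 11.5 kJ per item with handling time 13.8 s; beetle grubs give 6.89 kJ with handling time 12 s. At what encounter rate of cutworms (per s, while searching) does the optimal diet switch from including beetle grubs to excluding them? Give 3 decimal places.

0.161 per s

At the threshold, the rate on cutworms alone equals the profitability of beetle grubs: λ·11.5/(1 + λ·13.8) = 6.89/12 = 0.5742.
Rearranging, λ(11.5 − 0.5742×13.8) = 0.5742, so λ = 0.5742/3.577 = 0.1605 per s.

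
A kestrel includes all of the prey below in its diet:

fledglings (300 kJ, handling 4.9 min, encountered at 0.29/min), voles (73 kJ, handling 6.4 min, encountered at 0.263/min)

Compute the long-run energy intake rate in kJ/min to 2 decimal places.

25.88 kJ/min

Energy encountered per unit search time: 0.29×300 + 0.263×73 = 106.2 kJ/min.
Handling time per unit search time: 0.29×4.9 + 0.263×6.4 = 3.104.
Rate = 106.2/(1 + 3.104) = 25.88 kJ/min.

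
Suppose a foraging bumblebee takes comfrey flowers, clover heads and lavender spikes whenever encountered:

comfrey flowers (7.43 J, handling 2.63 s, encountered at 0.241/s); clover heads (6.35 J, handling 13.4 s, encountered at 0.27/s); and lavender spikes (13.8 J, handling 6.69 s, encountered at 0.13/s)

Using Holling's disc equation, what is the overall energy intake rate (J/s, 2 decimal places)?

0.87 J/s

R = (0.241×7.43 + 0.27×6.35 + 0.13×13.8) / (1 + 0.241×2.63 + 0.27×13.4 + 0.13×6.69) = 5.299/6.122 = 0.8657 J/s.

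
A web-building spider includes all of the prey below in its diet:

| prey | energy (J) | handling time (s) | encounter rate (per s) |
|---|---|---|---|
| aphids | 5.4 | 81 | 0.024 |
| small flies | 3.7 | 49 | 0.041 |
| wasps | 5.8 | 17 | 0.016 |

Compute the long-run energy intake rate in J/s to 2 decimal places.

0.07 J/s

R = Σλ_iE_i / (1 + Σλ_ih_i)
Numerator: 0.024×5.4 + 0.041×3.7 + 0.016×5.8 = 0.3741
Denominator: 1 + 0.024×81 + 0.041×49 + 0.016×17 = 5.225
R = 0.3741/5.225 = 0.0716 J/s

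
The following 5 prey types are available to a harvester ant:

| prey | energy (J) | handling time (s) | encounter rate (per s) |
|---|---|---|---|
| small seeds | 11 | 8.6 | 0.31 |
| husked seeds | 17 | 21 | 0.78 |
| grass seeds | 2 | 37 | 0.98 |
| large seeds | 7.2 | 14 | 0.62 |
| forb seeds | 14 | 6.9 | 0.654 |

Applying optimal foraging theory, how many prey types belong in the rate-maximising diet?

E/h in descending order: forb seeds 2.03, small seeds 1.28, husked seeds 0.81, large seeds 0.514, grass seeds 0.0541 J/s. The optimal diet is the largest prefix of this list for which every included type satisfies E_i/h_i > R on the types above it.
Rate on top 1: 1.661. small seeds: 1.28 < 1.661 → exclude; stop.
Optimal diet: forb seeds — 1 of 5 types.

1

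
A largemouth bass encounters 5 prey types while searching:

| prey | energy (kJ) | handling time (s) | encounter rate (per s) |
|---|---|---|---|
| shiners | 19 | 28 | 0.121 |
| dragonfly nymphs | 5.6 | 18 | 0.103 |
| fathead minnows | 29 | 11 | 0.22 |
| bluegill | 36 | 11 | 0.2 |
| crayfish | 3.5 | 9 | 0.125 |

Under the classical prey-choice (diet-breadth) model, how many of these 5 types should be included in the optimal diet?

2

E/h in descending order: bluegill 3.27, fathead minnows 2.64, shiners 0.679, crayfish 0.389, dragonfly nymphs 0.311 kJ/s. The optimal diet is the largest prefix of this list for which every included type satisfies E_i/h_i > R on the types above it.
Rate on top 1: 2.25. fathead minnows: 2.64 > 2.25 → include.
Rate on top 2: 2.416. shiners: 0.679 < 2.416 → exclude; stop.
Optimal diet: bluegill, fathead minnows — 2 of 5 types.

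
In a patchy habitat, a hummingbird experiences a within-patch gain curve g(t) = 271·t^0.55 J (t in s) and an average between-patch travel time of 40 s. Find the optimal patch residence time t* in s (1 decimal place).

48.9 s

By the marginal value theorem, leave when the instantaneous gain rate g'(t) equals the habitat-wide average g(t)/(T + t).
g'(t) = 0.55·271·t^-0.45. Setting 0.55·271·t^-0.45 = 271·t^0.55/(40+t) gives 0.55(40+t) = t, so 0.45·t = 0.55×40.
t* = 0.55×40/0.45 = 48.89 s.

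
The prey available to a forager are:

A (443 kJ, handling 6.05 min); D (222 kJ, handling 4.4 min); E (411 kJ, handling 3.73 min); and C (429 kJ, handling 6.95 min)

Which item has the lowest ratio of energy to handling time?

In descending order of E/h:
E: 411/3.73 = 110 kJ/min
A: 443/6.05 = 73.2 kJ/min
C: 429/6.95 = 61.7 kJ/min
D: 222/4.4 = 50.5 kJ/min

D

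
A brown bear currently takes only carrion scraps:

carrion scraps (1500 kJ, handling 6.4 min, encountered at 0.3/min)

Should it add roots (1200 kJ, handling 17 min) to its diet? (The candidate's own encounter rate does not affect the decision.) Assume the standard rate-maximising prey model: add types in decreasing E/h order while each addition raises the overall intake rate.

No

Current rate: (0.3×1500)/(1 + 0.3×6.4) = 154.1 kJ/min.
roots: E/h = 1200/17 = 70.59 kJ/min.
70.59 < 154.1, so adding roots would lower the average — exclude it.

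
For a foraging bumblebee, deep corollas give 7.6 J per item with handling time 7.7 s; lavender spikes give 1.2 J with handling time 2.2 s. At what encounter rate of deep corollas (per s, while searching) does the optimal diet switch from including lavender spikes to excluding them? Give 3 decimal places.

0.160 per s

At the threshold, the rate on deep corollas alone equals the profitability of lavender spikes: λ·7.6/(1 + λ·7.7) = 1.2/2.2 = 0.5455.
Rearranging, λ(7.6 − 0.5455×7.7) = 0.5455, so λ = 0.5455/3.4 = 0.1604 per s.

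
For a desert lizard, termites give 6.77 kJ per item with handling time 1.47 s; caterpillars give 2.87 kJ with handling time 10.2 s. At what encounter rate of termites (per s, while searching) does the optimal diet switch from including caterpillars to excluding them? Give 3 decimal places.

0.044 per s

Drop caterpillars once their profitability E₂/h₂ falls below the rate achievable on termites alone: E₂/h₂ = λE₁/(1 + λh₁).
Solve for λ: λE₁h₂ = E₂(1 + λh₁) → λ(E₁h₂ − E₂h₁) = E₂ → λ = E₂/(E₁h₂ − E₂h₁).
λ = 2.87/(6.77×10.2 − 2.87×1.47) = 2.87/64.84 = 0.04427 per s.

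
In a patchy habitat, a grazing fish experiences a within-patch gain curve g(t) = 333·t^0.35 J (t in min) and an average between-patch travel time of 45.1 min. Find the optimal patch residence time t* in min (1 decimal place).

24.3 min

By the marginal value theorem, leave when the instantaneous gain rate g'(t) equals the habitat-wide average g(t)/(T + t).
g'(t) = 0.35·333·t^-0.65. Setting 0.35·333·t^-0.65 = 333·t^0.35/(45.1+t) gives 0.35(45.1+t) = t, so 0.65·t = 0.35×45.1.
t* = 0.35×45.1/0.65 = 24.28 min.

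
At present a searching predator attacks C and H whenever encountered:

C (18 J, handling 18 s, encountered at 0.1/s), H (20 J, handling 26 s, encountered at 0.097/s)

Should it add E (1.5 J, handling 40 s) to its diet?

On C and H alone, R = ΣλE/(1+Σλh) = 3.74/5.322 = 0.7027 J/s.
E: E/h = 1.5/40 = 0.0375 J/s.
0.0375 < 0.7027, so adding E would lower the average — exclude it.

No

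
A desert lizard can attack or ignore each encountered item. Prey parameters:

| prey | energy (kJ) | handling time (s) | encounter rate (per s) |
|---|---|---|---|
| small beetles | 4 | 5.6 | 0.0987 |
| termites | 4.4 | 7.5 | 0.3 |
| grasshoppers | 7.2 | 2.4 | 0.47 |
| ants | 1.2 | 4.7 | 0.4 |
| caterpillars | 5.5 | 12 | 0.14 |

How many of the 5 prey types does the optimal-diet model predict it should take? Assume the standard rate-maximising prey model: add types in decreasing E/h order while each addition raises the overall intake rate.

E/h in descending order: grasshoppers 3, small beetles 0.714, termites 0.587, caterpillars 0.458, ants 0.255 kJ/s. The optimal diet is the largest prefix of this list for which every included type satisfies E_i/h_i > R on the types above it.
Rate on top 1: 1.59. small beetles: 0.714 < 1.59 → exclude; stop.
Optimal diet: grasshoppers — 1 of 5 types.

1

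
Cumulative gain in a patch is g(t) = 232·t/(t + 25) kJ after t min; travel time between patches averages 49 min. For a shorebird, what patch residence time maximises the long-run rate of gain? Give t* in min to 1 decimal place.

35.0 min

Optimal t* satisfies g'(t*) = g(t*)/(T + t*).
g'(t) = 232·25/(t + 25)². Setting 232·25/(t+25)² = 232t/[(t+25)(49+t)] gives 25(49+t) = t(t+25), so t² = 25×49 = 1225.
t* = √1225 = 35 min.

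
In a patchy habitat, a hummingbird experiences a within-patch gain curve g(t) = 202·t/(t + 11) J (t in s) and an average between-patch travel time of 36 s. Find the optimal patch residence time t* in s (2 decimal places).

By the marginal value theorem, leave when the instantaneous gain rate g'(t) equals the habitat-wide average g(t)/(T + t).
g'(t) = 202·11/(t + 11)². Setting 202·11/(t+11)² = 202t/[(t+11)(36+t)] gives 11(36+t) = t(t+11), so t² = 11×36 = 396.
t* = √396 = 19.9 s.

19.90 s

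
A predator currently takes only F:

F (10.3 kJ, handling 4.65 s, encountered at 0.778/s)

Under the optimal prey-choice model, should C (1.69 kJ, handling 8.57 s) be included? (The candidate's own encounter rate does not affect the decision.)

No

Intake rate on the current diet: R = (0.778×10.3) / (1 + 0.778×4.65) = 8.013/4.618 = 1.735 kJ/s.
Profitability of C: 1.69/8.57 = 0.1972 kJ/s.
Since 0.1972 < R, time spent handling C is better spent searching.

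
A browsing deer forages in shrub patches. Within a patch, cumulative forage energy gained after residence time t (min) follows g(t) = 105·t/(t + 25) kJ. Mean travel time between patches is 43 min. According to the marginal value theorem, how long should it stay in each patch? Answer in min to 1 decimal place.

By the marginal value theorem, leave when the instantaneous gain rate g'(t) equals the habitat-wide average g(t)/(T + t).
g'(t) = 105·25/(t + 25)². Setting 105·25/(t+25)² = 105t/[(t+25)(43+t)] gives 25(43+t) = t(t+25), so t² = 25×43 = 1075.
t* = √1075 = 32.79 min.

32.8 min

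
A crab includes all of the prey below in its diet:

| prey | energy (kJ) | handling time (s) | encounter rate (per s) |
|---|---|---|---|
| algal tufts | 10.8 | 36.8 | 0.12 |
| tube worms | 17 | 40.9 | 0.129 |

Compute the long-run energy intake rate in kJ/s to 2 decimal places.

0.33 kJ/s

R = (0.12×10.8 + 0.129×17) / (1 + 0.12×36.8 + 0.129×40.9) = 3.489/10.69 = 0.3263 kJ/s.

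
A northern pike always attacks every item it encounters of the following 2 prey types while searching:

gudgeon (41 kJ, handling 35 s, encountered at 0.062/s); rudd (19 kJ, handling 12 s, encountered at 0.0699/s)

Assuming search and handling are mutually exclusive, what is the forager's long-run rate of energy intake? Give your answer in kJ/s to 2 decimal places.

0.97 kJ/s

R = (0.062×41 + 0.0699×19) / (1 + 0.062×35 + 0.0699×12) = 3.87/4.009 = 0.9654 kJ/s.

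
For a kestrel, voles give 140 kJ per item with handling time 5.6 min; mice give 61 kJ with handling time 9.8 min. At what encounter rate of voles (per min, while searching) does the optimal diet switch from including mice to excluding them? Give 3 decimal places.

0.059 per min

The zero-one rule: include mice iff E₂/h₂ > λE₁/(1+λh₁). Equality gives the switch point.
λE₁h₂ = E₂ + λE₂h₁ ⇒ λ = E₂/(E₁h₂ − E₂h₁) = 61/(1372 − 341.6) = 0.0592 per min.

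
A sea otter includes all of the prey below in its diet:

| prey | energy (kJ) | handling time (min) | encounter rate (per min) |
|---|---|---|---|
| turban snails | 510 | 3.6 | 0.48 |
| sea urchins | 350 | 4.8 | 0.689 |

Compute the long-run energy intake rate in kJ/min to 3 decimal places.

80.519 kJ/min

R = (0.48×510 + 0.689×350) / (1 + 0.48×3.6 + 0.689×4.8) = 485.9/6.035 = 80.52 kJ/min.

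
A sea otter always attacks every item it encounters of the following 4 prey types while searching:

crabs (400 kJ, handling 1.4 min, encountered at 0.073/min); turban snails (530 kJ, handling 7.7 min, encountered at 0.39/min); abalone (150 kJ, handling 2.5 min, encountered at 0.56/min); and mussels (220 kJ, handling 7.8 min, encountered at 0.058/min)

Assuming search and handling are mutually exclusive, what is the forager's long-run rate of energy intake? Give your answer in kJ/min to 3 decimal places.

Energy encountered per unit search time: 0.073×400 + 0.39×530 + 0.56×150 + 0.058×220 = 332.7 kJ/min.
Handling time per unit search time: 0.073×1.4 + 0.39×7.7 + 0.56×2.5 + 0.058×7.8 = 4.958.
Rate = 332.7/(1 + 4.958) = 55.84 kJ/min.

55.838 kJ/min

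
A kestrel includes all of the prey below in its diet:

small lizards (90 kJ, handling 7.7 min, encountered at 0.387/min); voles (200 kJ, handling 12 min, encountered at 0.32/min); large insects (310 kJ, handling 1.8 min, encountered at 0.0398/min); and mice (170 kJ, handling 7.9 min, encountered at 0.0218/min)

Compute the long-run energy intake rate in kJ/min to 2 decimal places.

14.25 kJ/min

R = Σλ_iE_i / (1 + Σλ_ih_i)
Numerator: 0.387×90 + 0.32×200 + 0.0398×310 + 0.0218×170 = 114.9
Denominator: 1 + 0.387×7.7 + 0.32×12 + 0.0398×1.8 + 0.0218×7.9 = 8.064
R = 114.9/8.064 = 14.25 kJ/min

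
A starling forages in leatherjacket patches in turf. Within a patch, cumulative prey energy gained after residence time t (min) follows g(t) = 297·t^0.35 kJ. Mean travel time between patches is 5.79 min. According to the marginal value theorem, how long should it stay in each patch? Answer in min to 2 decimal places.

3.12 min

Optimal t* satisfies g'(t*) = g(t*)/(T + t*).
g'(t) = 0.35·297·t^-0.65. Setting 0.35·297·t^-0.65 = 297·t^0.35/(5.79+t) gives 0.35(5.79+t) = t, so 0.65·t = 0.35×5.79.
t* = 0.35×5.79/0.65 = 3.118 min.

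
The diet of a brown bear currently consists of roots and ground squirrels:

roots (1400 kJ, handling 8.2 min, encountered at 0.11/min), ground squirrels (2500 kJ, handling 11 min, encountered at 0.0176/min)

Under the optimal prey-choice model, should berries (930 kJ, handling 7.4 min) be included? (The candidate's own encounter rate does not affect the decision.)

Current rate: (0.11×1400 + 0.0176×2500)/(1 + 0.11×8.2 + 0.0176×11) = 94.48 kJ/min.
berries: E/h = 930/7.4 = 125.7 kJ/min.
Since 125.7 > R, including berries increases the long-run rate.

Yes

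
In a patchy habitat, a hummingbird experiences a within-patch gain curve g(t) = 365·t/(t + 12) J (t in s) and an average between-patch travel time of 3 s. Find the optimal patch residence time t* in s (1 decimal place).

Maximise g(t)/(T+t): set derivative to zero → g'(t)(T+t) = g(t).
g'(t) = 365·12/(t + 12)². Setting 365·12/(t+12)² = 365t/[(t+12)(3+t)] gives 12(3+t) = t(t+12), so t² = 12×3 = 36.
t* = √36 = 6 s.

6.0 s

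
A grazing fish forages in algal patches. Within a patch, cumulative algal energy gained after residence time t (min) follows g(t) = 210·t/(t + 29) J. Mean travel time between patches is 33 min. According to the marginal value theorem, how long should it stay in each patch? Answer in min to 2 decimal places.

30.94 min

Maximise g(t)/(T+t): set derivative to zero → g'(t)(T+t) = g(t).
g'(t) = 210·29/(t + 29)². Setting 210·29/(t+29)² = 210t/[(t+29)(33+t)] gives 29(33+t) = t(t+29), so t² = 29×33 = 957.
t* = √957 = 30.94 min.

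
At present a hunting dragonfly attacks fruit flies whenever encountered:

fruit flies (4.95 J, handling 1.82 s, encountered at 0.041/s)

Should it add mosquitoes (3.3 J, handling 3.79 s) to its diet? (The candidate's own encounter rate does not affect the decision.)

Yes

Current rate: (0.041×4.95)/(1 + 0.041×1.82) = 0.1889 J/s.
mosquitoes: E/h = 3.3/3.79 = 0.8707 J/s.
Since 0.8707 > R, including mosquitoes increases the long-run rate.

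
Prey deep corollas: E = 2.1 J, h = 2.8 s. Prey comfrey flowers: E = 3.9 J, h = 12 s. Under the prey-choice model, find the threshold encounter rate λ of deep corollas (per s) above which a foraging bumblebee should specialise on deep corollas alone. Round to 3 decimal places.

At the threshold, the rate on deep corollas alone equals the profitability of comfrey flowers: λ·2.1/(1 + λ·2.8) = 3.9/12 = 0.325.
Rearranging, λ(2.1 − 0.325×2.8) = 0.325, so λ = 0.325/1.19 = 0.2731 per s.

0.273 per s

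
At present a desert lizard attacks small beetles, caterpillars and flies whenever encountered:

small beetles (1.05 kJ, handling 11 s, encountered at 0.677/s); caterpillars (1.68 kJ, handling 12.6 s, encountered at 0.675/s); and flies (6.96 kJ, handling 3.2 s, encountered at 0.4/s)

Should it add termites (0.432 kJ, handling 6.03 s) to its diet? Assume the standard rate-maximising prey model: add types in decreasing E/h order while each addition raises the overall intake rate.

No

Intake rate on the current diet: R = (0.677×1.05 + 0.675×1.68 + 0.4×6.96) / (1 + 0.677×11 + 0.675×12.6 + 0.4×3.2) = 4.629/18.23 = 0.2539 kJ/s.
termites: E/h = 0.432/6.03 = 0.07164 kJ/s.
0.07164 < 0.2539, so adding termites would lower the average — exclude it.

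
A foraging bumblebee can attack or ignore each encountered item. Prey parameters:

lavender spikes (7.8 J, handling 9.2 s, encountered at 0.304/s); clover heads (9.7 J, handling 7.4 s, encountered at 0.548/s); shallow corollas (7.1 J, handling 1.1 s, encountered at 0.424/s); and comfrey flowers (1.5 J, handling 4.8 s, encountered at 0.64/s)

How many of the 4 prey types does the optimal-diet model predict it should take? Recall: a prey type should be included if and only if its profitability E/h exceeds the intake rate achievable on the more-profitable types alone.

1

E/h in descending order: shallow corollas 6.45, clover heads 1.31, lavender spikes 0.848, comfrey flowers 0.312 J/s. The optimal diet is the largest prefix of this list for which every included type satisfies E_i/h_i > R on the types above it.
Rate on top 1: 2.053. clover heads: 1.31 < 2.053 → exclude; stop.
Optimal diet: shallow corollas — 1 of 4 types.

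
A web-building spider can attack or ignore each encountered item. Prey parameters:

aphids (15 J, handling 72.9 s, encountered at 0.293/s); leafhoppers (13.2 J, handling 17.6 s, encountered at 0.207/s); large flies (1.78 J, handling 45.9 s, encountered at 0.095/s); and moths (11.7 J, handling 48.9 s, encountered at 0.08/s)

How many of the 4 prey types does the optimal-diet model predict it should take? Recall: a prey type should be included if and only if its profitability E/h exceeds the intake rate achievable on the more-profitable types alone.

E/h in descending order: leafhoppers 0.75, moths 0.239, aphids 0.206, large flies 0.0388 J/s. The optimal diet is the largest prefix of this list for which every included type satisfies E_i/h_i > R on the types above it.
Rate on top 1: 0.5885. moths: 0.239 < 0.5885 → exclude; stop.
Optimal diet: leafhoppers — 1 of 4 types.

1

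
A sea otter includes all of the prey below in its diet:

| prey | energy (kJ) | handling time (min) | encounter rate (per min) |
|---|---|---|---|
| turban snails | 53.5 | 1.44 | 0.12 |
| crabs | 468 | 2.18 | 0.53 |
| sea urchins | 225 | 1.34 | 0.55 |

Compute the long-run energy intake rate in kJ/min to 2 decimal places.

123.39 kJ/min

Energy encountered per unit search time: 0.12×53.5 + 0.53×468 + 0.55×225 = 378.2 kJ/min.
Handling time per unit search time: 0.12×1.44 + 0.53×2.18 + 0.55×1.34 = 2.065.
Rate = 378.2/(1 + 2.065) = 123.4 kJ/min.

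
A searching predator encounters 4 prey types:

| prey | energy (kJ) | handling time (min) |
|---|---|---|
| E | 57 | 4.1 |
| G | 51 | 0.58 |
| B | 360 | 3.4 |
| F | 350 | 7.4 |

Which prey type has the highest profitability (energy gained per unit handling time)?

B

Profitability E/h (kJ/min): E = 57/4.1 = 13.9, G = 51/0.58 = 87.9, B = 360/3.4 = 106, F = 350/7.4 = 47.3.
Ranked: B > G > F > E.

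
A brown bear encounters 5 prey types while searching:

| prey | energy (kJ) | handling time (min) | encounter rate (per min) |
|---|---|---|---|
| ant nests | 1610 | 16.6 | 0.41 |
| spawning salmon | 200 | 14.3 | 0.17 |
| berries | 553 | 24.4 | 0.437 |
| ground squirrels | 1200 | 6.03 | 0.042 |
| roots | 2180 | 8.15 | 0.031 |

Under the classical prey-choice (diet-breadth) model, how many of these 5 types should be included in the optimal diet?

E/h in descending order: roots 267, ground squirrels 199, ant nests 97, berries 22.7, spawning salmon 14 kJ/min. The optimal diet is the largest prefix of this list for which every included type satisfies E_i/h_i > R on the types above it.
Rate on top 1: 53.95. ground squirrels: 199 > 53.95 → include.
Rate on top 2: 78.34. ant nests: 97 > 78.34 → include.
Rate on top 3: 93.61. berries: 22.7 < 93.61 → exclude; stop.
Optimal diet: roots, ground squirrels, ant nests — 3 of 5 types.

3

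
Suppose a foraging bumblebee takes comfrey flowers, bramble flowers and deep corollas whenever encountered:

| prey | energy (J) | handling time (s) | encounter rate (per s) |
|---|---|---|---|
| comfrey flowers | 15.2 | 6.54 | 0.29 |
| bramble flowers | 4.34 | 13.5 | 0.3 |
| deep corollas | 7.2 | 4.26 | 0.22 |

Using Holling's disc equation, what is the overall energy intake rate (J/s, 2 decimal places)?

0.93 J/s

Energy encountered per unit search time: 0.29×15.2 + 0.3×4.34 + 0.22×7.2 = 7.294 J/s.
Handling time per unit search time: 0.29×6.54 + 0.3×13.5 + 0.22×4.26 = 6.884.
Rate = 7.294/(1 + 6.884) = 0.9252 J/s.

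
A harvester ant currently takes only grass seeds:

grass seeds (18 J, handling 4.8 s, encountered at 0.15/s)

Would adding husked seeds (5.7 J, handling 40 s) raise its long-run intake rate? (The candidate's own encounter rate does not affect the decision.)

No

Current rate: (0.15×18)/(1 + 0.15×4.8) = 1.57 J/s.
husked seeds: E/h = 5.7/40 = 0.1425 J/s.
Since 0.1425 < R, time spent handling husked seeds is better spent searching.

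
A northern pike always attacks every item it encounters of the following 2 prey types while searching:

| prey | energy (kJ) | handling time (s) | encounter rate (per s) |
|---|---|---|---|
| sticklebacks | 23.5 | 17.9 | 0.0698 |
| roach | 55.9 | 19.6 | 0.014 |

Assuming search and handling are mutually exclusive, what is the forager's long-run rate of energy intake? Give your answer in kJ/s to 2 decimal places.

0.96 kJ/s

Energy encountered per unit search time: 0.0698×23.5 + 0.014×55.9 = 2.423 kJ/s.
Handling time per unit search time: 0.0698×17.9 + 0.014×19.6 = 1.524.
Rate = 2.423/(1 + 1.524) = 0.96 kJ/s.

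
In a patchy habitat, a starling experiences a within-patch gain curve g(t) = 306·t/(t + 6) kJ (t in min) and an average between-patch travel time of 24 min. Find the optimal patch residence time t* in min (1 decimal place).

12.0 min

By the marginal value theorem, leave when the instantaneous gain rate g'(t) equals the habitat-wide average g(t)/(T + t).
g'(t) = 306·6/(t + 6)². Setting 306·6/(t+6)² = 306t/[(t+6)(24+t)] gives 6(24+t) = t(t+6), so t² = 6×24 = 144.
t* = √144 = 12 min.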